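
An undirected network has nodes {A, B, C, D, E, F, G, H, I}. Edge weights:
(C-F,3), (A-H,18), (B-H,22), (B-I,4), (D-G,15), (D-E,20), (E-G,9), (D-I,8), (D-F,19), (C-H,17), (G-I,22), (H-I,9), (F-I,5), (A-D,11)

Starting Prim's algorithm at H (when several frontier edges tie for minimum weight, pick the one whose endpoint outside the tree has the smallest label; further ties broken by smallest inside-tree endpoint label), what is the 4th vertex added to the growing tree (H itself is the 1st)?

F

Prim, starting at H.
Step 1: frontier [H-I 9, C-H 17, A-H 18, B-H 22] → take H-I (9); add I.
Step 2: frontier [C-H 17, A-H 18, B-H 22, B-I 4, F-I 5, D-I 8, G-I 22] → take B-I (4); add B.
Step 3: frontier [C-H 17, A-H 18, F-I 5, D-I 8, G-I 22] → take F-I (5); add F.
Step 4: frontier [C-F 3, D-F 19, C-H 17, A-H 18, D-I 8, G-I 22] → take C-F (3); add C.
Step 5: frontier [D-F 19, A-H 18, D-I 8, G-I 22] → take D-I (8); add D.
Step 6: frontier [A-D 11, D-G 15, D-E 20, A-H 18, G-I 22] → take A-D (11); add A.
Step 7: frontier [D-G 15, D-E 20, G-I 22] → take D-G (15); add G.
Step 8: frontier [D-E 20, E-G 9] → take E-G (9); add E.
Vertex order: H, I, B, F, C, D, A, G, E. The 4th vertex is F.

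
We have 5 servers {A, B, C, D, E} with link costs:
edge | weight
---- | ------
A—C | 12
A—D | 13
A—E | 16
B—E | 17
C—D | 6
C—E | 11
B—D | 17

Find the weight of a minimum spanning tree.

Grow the tree from D using Prim:
Step 1: cheapest edge leaving the tree is C—D (6); add C.
Step 2: cheapest edge leaving the tree is C—E (11); add E.
Step 3: cheapest edge leaving the tree is A—C (12); add A.
Step 4: cheapest edge leaving the tree is B—D (17); add B.
MST edges: C—D, C—E, A—C, B—D; total weight 6+11+12+17 = 46.

46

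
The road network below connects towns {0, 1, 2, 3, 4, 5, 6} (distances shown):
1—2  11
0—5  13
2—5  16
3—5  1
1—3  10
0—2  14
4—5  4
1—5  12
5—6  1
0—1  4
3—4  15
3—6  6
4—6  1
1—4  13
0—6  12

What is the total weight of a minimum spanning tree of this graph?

28

Sort edges by weight, then run Kruskal:
3—5 (1): add — endpoints in different components.
4—6 (1): add — endpoints in different components.
5—6 (1): add — endpoints in different components.
0—1 (4): add — endpoints in different components.
4—5 (4): skip — 4 and 5 already connected.
3—6 (6): skip — 3 and 6 already connected.
1—3 (10): add — endpoints in different components.
1—2 (11): add — endpoints in different components.
MST edges: 3—5, 4—6, 5—6, 0—1, 1—3, 1—2; total weight 1+1+1+4+10+11 = 28.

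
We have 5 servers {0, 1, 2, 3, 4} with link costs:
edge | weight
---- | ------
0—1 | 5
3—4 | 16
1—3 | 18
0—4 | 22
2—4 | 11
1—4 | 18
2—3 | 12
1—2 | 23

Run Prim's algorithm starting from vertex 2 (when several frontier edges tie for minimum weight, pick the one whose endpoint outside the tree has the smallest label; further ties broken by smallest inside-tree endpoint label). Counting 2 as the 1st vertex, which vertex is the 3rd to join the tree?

Prim, starting at 2.
Step 1: cheapest edge leaving the tree is 2—4 (11); add 4.
Step 2: cheapest edge leaving the tree is 2—3 (12); add 3.
Step 3: cheapest edge leaving the tree is 1—3 (18); add 1.
Step 4: cheapest edge leaving the tree is 0—1 (5); add 0.
Vertex order: 2, 4, 3, 1, 0. The 3rd vertex is 3.

3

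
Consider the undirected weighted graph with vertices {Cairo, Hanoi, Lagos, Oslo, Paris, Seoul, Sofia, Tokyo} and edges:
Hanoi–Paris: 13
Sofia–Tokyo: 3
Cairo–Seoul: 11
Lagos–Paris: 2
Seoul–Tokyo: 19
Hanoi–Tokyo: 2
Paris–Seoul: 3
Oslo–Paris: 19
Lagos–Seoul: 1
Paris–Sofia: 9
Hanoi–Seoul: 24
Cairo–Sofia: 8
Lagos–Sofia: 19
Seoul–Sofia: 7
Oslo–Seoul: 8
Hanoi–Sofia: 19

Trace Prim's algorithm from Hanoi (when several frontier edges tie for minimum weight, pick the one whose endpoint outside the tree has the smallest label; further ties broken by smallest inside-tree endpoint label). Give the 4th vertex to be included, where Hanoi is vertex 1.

Grow the tree from Hanoi using Prim:
Step 1: cheapest edge leaving the tree is Hanoi–Tokyo (2); add Tokyo.
Step 2: cheapest edge leaving the tree is Sofia–Tokyo (3); add Sofia.
Step 3: cheapest edge leaving the tree is Seoul–Sofia (7); add Seoul.
Step 4: cheapest edge leaving the tree is Lagos–Seoul (1); add Lagos.
Step 5: cheapest edge leaving the tree is Lagos–Paris (2); add Paris.
Step 6: cheapest edge leaving the tree is Cairo–Sofia (8); add Cairo.
Step 7: cheapest edge leaving the tree is Oslo–Seoul (8); add Oslo.
Vertex order: Hanoi, Tokyo, Sofia, Seoul, Lagos, Paris, Cairo, Oslo. The 4th vertex is Seoul.

Seoul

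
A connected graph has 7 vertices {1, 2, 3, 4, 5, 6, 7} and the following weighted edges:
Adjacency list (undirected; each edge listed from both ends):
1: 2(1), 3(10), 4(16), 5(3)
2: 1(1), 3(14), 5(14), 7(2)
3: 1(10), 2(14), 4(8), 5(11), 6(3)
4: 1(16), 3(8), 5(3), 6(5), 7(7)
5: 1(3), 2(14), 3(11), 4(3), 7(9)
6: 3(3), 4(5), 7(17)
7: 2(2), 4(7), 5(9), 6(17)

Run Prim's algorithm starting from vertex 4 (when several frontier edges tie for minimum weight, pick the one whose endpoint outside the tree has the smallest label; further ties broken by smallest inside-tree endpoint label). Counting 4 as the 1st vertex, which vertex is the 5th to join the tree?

Prim's algorithm from 4:
Step 1: cheapest edge leaving the tree is 4–5 (3); add 5.
Step 2: cheapest edge leaving the tree is 1–5 (3); add 1.
Step 3: cheapest edge leaving the tree is 1–2 (1); add 2.
Step 4: cheapest edge leaving the tree is 2–7 (2); add 7.
Step 5: cheapest edge leaving the tree is 4–6 (5); add 6.
Step 6: cheapest edge leaving the tree is 3–6 (3); add 3.
Vertex order: 4, 5, 1, 2, 7, 6, 3. The 5th vertex is 7.

7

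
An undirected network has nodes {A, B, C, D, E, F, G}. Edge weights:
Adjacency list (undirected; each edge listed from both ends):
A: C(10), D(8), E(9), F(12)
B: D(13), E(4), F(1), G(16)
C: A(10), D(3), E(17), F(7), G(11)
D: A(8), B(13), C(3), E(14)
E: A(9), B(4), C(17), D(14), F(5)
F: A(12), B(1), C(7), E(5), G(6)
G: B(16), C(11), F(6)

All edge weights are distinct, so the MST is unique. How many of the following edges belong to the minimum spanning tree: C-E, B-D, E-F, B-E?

1

Kruskal: consider edges lightest-first.
B-F (1): add. Components now {A} {B,F} {C} {D} {E} {G}
C-D (3): add. Components now {A} {B,F} {C,D} {E} {G}
B-E (4): add. Components now {A} {B,E,F} {C,D} {G}
E-F (5): skip — E and F already connected.
F-G (6): add. Components now {A} {B,E,F,G} {C,D}
C-F (7): add. Components now {A} {B,C,D,E,F,G}
A-D (8): add. Components now {A,B,C,D,E,F,G}
MST edge set: {B-F, C-D, B-E, F-G, C-F, A-D}.
Of the listed edges, {B-E} are in the MST → 1.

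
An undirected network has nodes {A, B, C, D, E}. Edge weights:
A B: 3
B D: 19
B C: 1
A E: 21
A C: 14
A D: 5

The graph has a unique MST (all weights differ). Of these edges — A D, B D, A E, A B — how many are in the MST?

3

Kruskal: consider edges lightest-first.
B C (1): add. Components now {A} {B,C} {D} {E}
A B (3): add. Components now {A,B,C} {D} {E}
A D (5): add. Components now {A,B,C,D} {E}
A C (14): skip — A and C already connected.
B D (19): skip — B and D already connected.
A E (21): add. Components now {A,B,C,D,E}
MST edge set: {B C, A B, A D, A E}.
Of the listed edges, {A D, A E, A B} are in the MST → 3.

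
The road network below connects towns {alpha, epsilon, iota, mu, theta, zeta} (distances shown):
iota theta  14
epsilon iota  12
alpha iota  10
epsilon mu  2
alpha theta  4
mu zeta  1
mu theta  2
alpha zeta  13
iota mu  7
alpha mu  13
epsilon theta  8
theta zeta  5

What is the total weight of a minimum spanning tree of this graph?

Grow the tree from epsilon using Prim:
Step 1: frontier [epsilon mu 2, epsilon theta 8, epsilon iota 12] → take epsilon mu (2); add mu.
Step 2: frontier [epsilon theta 8, epsilon iota 12, mu zeta 1, mu theta 2, iota mu 7, alpha mu 13] → take mu zeta (1); add zeta.
Step 3: frontier [epsilon theta 8, epsilon iota 12, mu theta 2, iota mu 7, alpha mu 13, theta zeta 5, alpha zeta 13] → take mu theta (2); add theta.
Step 4: frontier [epsilon iota 12, iota mu 7, alpha mu 13, alpha theta 4, iota theta 14, alpha zeta 13] → take alpha theta (4); add alpha.
Step 5: frontier [alpha iota 10, epsilon iota 12, iota mu 7, iota theta 14] → take iota mu (7); add iota.
MST edges: epsilon mu, mu zeta, mu theta, alpha theta, iota mu; total weight 2+1+2+4+7 = 16.

16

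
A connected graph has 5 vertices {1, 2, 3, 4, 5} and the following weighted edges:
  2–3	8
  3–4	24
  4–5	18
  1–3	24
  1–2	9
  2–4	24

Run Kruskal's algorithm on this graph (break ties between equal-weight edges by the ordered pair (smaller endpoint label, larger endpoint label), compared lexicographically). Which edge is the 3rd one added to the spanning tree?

Kruskal: consider edges lightest-first.
2–3 (8): add. Components now {1} {2,3} {4} {5}
1–2 (9): add. Components now {1,2,3} {4} {5}
4–5 (18): add. Components now {1,2,3} {4,5}
1–3 (24): skip — 1 and 3 already connected.
2–4 (24): add. Components now {1,2,3,4,5}
The 3rd edge added is 4–5.

4-5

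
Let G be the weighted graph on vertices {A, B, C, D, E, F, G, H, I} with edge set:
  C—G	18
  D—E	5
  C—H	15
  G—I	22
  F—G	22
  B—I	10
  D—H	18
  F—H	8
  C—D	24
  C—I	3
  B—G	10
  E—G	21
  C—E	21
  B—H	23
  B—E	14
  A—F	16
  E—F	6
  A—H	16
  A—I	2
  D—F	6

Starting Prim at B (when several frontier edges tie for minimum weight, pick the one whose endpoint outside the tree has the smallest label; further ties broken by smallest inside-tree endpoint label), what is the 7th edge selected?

D-F

Grow the tree from B using Prim:
Step 1: cheapest edge leaving the tree is B—G (10); add G.
Step 2: cheapest edge leaving the tree is B—I (10); add I.
Step 3: cheapest edge leaving the tree is A—I (2); add A.
Step 4: cheapest edge leaving the tree is C—I (3); add C.
Step 5: cheapest edge leaving the tree is B—E (14); add E.
Step 6: cheapest edge leaving the tree is D—E (5); add D.
Step 7: cheapest edge leaving the tree is D—F (6); add F.
Step 8: cheapest edge leaving the tree is F—H (8); add H.
The 7th edge added is D—F.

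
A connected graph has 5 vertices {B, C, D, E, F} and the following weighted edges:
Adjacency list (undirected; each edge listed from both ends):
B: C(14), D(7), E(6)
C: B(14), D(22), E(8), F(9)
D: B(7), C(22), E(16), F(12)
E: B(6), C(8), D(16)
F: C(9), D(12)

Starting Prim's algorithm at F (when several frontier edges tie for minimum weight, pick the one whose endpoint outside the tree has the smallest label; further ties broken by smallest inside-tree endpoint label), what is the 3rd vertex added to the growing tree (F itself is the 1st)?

Prim's algorithm from F:
Step 1: cheapest edge leaving the tree is C-F (9); add C.
Step 2: cheapest edge leaving the tree is C-E (8); add E.
Step 3: cheapest edge leaving the tree is B-E (6); add B.
Step 4: cheapest edge leaving the tree is B-D (7); add D.
Vertex order: F, C, E, B, D. The 3rd vertex is E.

E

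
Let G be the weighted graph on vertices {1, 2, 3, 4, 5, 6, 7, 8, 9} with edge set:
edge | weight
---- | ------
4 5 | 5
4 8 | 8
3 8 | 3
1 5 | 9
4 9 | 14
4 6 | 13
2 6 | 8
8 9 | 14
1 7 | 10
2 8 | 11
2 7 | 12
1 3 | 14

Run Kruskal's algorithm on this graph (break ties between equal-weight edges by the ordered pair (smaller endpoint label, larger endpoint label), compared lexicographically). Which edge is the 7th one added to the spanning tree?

2-8

Kruskal's algorithm — process edges by increasing weight (ties by edge label):
3 8 (3): add — endpoints in different components.
4 5 (5): add — endpoints in different components.
2 6 (8): add — endpoints in different components.
4 8 (8): add — endpoints in different components.
1 5 (9): add — endpoints in different components.
1 7 (10): add — endpoints in different components.
2 8 (11): add — endpoints in different components.
2 7 (12): skip — 2 and 7 already connected.
4 6 (13): skip — 4 and 6 already connected.
1 3 (14): skip — 1 and 3 already connected.
4 9 (14): add — endpoints in different components.
The 7th edge added is 2 8.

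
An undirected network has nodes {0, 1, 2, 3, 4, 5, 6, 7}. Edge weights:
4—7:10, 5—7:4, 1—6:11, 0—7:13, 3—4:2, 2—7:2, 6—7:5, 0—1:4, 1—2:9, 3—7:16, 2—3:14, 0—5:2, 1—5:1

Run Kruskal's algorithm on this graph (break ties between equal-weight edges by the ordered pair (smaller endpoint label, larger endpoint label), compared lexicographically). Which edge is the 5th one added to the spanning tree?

5-7

Kruskal's algorithm — process edges by increasing weight (ties by edge label):
1—5 (1): add — endpoints in different components.
0—5 (2): add — endpoints in different components.
2—7 (2): add — endpoints in different components.
3—4 (2): add — endpoints in different components.
0—1 (4): skip — 0 and 1 already connected.
5—7 (4): add — endpoints in different components.
6—7 (5): add — endpoints in different components.
1—2 (9): skip — 1 and 2 already connected.
4—7 (10): add — endpoints in different components.
The 5th edge added is 5—7.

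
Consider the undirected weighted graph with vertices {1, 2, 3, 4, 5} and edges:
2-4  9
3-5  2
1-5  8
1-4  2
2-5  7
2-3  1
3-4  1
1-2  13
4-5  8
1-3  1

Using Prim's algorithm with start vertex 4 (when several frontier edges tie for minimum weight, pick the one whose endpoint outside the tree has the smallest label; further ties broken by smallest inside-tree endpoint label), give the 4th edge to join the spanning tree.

Prim, starting at 4.
Step 1: frontier [3-4 1, 1-4 2, 4-5 8, 2-4 9] → take 3-4 (1); add 3.
Step 2: frontier [1-3 1, 2-3 1, 3-5 2, 1-4 2, 4-5 8, 2-4 9] → take 1-3 (1); add 1.
Step 3: frontier [1-5 8, 1-2 13, 2-3 1, 3-5 2, 4-5 8, 2-4 9] → take 2-3 (1); add 2.
Step 4: frontier [1-5 8, 2-5 7, 3-5 2, 4-5 8] → take 3-5 (2); add 5.
The 4th edge added is 3-5.

3-5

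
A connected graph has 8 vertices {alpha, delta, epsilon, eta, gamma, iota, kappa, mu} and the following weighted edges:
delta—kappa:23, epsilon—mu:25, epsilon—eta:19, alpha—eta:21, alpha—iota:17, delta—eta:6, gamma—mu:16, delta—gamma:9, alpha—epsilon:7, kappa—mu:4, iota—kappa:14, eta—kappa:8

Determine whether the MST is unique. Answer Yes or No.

Kruskal's algorithm — process edges by increasing weight (ties by edge label):
kappa—mu (4): add — endpoints in different components.
delta—eta (6): add — endpoints in different components.
alpha—epsilon (7): add — endpoints in different components.
eta—kappa (8): add — endpoints in different components.
delta—gamma (9): add — endpoints in different components.
iota—kappa (14): add — endpoints in different components.
gamma—mu (16): skip — gamma and mu already connected.
alpha—iota (17): add — endpoints in different components.
Every non-tree edge has weight strictly greater than the heaviest edge on the tree path between its endpoints, so the MST is unique.

Yes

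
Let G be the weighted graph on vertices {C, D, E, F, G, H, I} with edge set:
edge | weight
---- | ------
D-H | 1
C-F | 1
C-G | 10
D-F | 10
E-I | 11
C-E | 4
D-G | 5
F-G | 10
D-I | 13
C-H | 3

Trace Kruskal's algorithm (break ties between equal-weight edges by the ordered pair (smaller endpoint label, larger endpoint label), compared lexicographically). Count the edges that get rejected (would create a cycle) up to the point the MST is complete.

3

Kruskal: consider edges lightest-first.
C-F (1): add. Components now {C,F} {D} {E} {G} {H} {I}
D-H (1): add. Components now {C,F} {D,H} {E} {G} {I}
C-H (3): add. Components now {C,D,F,H} {E} {G} {I}
C-E (4): add. Components now {C,D,E,F,H} {G} {I}
D-G (5): add. Components now {C,D,E,F,G,H} {I}
C-G (10): skip — C and G already connected.
D-F (10): skip — D and F already connected.
F-G (10): skip — F and G already connected.
E-I (11): add. Components now {C,D,E,F,G,H,I}
Edges rejected before the tree was complete: 3.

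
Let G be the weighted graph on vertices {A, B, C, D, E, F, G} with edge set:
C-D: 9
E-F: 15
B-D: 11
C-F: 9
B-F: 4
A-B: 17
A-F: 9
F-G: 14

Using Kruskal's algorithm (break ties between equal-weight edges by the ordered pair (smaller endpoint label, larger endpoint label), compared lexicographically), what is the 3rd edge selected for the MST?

C-D

Kruskal's algorithm — process edges by increasing weight (ties by edge label):
B-F (4): add — endpoints in different components.
A-F (9): add — endpoints in different components.
C-D (9): add — endpoints in different components.
C-F (9): add — endpoints in different components.
B-D (11): skip — B and D already connected.
F-G (14): add — endpoints in different components.
E-F (15): add — endpoints in different components.
The 3rd edge added is C-D.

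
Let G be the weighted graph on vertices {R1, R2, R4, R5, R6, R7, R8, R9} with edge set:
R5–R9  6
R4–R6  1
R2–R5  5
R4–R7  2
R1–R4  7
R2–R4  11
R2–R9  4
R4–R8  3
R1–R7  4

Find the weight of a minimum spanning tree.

Prim, starting at R9.
Step 1: frontier [R2–R9 4, R5–R9 6] → take R2–R9 (4); add R2.
Step 2: frontier [R2–R5 5, R2–R4 11, R5–R9 6] → take R2–R5 (5); add R5.
Step 3: frontier [R2–R4 11] → take R2–R4 (11); add R4.
Step 4: frontier [R4–R6 1, R4–R7 2, R4–R8 3, R1–R4 7] → take R4–R6 (1); add R6.
Step 5: frontier [R4–R7 2, R4–R8 3, R1–R4 7] → take R4–R7 (2); add R7.
Step 6: frontier [R4–R8 3, R1–R4 7, R1–R7 4] → take R4–R8 (3); add R8.
Step 7: frontier [R1–R4 7, R1–R7 4] → take R1–R7 (4); add R1.
MST edges: R2–R9, R2–R5, R2–R4, R4–R6, R4–R7, R4–R8, R1–R7; total weight 4+5+11+1+2+3+4 = 30.

30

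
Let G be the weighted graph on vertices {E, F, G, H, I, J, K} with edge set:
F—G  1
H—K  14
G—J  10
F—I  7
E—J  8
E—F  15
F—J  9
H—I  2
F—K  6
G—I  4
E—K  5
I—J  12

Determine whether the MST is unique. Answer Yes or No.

Kruskal's algorithm — process edges by increasing weight (ties by edge label):
F—G (1): add — endpoints in different components.
H—I (2): add — endpoints in different components.
G—I (4): add — endpoints in different components.
E—K (5): add — endpoints in different components.
F—K (6): add — endpoints in different components.
F—I (7): skip — F and I already connected.
E—J (8): add — endpoints in different components.
Every non-tree edge has weight strictly greater than the heaviest edge on the tree path between its endpoints, so the MST is unique.

Yes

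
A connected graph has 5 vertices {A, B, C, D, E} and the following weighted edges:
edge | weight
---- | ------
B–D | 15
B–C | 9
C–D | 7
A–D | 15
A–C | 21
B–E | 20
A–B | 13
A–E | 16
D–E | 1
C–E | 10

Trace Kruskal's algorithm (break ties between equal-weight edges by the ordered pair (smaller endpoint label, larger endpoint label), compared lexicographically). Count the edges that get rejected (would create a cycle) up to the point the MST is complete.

Kruskal's algorithm — process edges by increasing weight (ties by edge label):
D–E (1): add. Components now {A} {B} {C} {D,E}
C–D (7): add. Components now {A} {B} {C,D,E}
B–C (9): add. Components now {A} {B,C,D,E}
C–E (10): skip — C and E already connected.
A–B (13): add. Components now {A,B,C,D,E}
Edges rejected before the tree was complete: 1.

1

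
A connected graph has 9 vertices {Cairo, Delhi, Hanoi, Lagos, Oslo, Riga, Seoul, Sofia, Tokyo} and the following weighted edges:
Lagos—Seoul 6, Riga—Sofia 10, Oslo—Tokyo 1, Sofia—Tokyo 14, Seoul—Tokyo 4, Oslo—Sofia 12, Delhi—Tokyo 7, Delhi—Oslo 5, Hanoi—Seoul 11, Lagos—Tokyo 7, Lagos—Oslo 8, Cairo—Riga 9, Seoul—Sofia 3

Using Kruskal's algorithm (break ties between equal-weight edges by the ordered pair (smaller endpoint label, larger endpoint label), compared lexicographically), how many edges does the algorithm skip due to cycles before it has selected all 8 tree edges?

3

Sort edges by weight, then run Kruskal:
Oslo—Tokyo (1): add — endpoints in different components.
Seoul—Sofia (3): add — endpoints in different components.
Seoul—Tokyo (4): add — endpoints in different components.
Delhi—Oslo (5): add — endpoints in different components.
Lagos—Seoul (6): add — endpoints in different components.
Delhi—Tokyo (7): skip — Delhi and Tokyo already connected.
Lagos—Tokyo (7): skip — Tokyo and Lagos already connected.
Lagos—Oslo (8): skip — Oslo and Lagos already connected.
Cairo—Riga (9): add — endpoints in different components.
Riga—Sofia (10): add — endpoints in different components.
Hanoi—Seoul (11): add — endpoints in different components.
Edges rejected before the tree was complete: 3.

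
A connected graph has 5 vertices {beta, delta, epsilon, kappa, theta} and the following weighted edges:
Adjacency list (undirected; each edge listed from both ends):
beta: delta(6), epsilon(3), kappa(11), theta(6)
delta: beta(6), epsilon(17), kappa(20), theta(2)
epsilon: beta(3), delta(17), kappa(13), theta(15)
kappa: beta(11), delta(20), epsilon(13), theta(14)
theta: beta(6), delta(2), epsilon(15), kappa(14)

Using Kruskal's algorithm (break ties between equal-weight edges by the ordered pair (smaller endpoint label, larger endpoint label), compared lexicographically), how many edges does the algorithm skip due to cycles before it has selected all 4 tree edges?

Kruskal: consider edges lightest-first.
delta—theta (2): add — endpoints in different components.
beta—epsilon (3): add — endpoints in different components.
beta—delta (6): add — endpoints in different components.
beta—theta (6): skip — beta and theta already connected.
beta—kappa (11): add — endpoints in different components.
Edges rejected before the tree was complete: 1.

1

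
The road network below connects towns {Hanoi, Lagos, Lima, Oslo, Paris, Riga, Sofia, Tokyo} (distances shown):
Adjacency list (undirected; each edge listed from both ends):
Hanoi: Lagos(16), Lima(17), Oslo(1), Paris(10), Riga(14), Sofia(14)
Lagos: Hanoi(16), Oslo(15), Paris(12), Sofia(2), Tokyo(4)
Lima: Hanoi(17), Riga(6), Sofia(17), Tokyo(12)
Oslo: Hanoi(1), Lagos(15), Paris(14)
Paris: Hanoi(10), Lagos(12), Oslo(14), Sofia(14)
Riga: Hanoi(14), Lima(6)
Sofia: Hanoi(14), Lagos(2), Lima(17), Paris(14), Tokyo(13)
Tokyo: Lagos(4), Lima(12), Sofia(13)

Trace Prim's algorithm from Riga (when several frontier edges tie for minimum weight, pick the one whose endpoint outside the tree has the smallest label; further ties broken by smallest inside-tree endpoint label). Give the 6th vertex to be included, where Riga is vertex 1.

Paris

Prim's algorithm from Riga:
Step 1: cheapest edge leaving the tree is Lima Riga (6); add Lima.
Step 2: cheapest edge leaving the tree is Lima Tokyo (12); add Tokyo.
Step 3: cheapest edge leaving the tree is Lagos Tokyo (4); add Lagos.
Step 4: cheapest edge leaving the tree is Lagos Sofia (2); add Sofia.
Step 5: cheapest edge leaving the tree is Lagos Paris (12); add Paris.
Step 6: cheapest edge leaving the tree is Hanoi Paris (10); add Hanoi.
Step 7: cheapest edge leaving the tree is Hanoi Oslo (1); add Oslo.
Vertex order: Riga, Lima, Tokyo, Lagos, Sofia, Paris, Hanoi, Oslo. The 6th vertex is Paris.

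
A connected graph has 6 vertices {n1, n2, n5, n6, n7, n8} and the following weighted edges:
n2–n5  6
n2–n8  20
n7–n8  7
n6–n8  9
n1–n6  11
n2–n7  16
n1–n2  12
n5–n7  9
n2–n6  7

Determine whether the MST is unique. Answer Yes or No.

Sort edges by weight, then run Kruskal:
n2–n5 (6): add. Components now {n7} {n6} {n2,n5} {n8} {n1}
n2–n6 (7): add. Components now {n7} {n2,n5,n6} {n8} {n1}
n7–n8 (7): add. Components now {n7,n8} {n2,n5,n6} {n1}
n5–n7 (9): add. Components now {n2,n5,n6,n7,n8} {n1}
n6–n8 (9): skip — n6 and n8 already connected.
n1–n6 (11): add. Components now {n1,n2,n5,n6,n7,n8}
Non-tree edge n6–n8 has weight 9, equal to the heaviest edge on its tree cycle — swapping gives another MST of the same weight. Not unique.

No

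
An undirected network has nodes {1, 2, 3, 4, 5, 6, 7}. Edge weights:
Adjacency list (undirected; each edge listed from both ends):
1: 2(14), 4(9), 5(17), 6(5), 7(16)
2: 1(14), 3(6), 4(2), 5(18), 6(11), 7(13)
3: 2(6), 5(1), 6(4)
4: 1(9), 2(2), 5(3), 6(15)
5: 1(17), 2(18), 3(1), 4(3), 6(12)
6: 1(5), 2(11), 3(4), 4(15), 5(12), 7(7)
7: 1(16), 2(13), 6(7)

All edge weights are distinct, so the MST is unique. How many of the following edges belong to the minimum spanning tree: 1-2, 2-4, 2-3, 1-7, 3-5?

Kruskal's algorithm — process edges by increasing weight (ties by edge label):
3-5 (1): add. Components now {1} {2} {3,5} {4} {6} {7}
2-4 (2): add. Components now {1} {2,4} {3,5} {6} {7}
4-5 (3): add. Components now {1} {2,3,4,5} {6} {7}
3-6 (4): add. Components now {1} {2,3,4,5,6} {7}
1-6 (5): add. Components now {1,2,3,4,5,6} {7}
2-3 (6): skip — 2 and 3 already connected.
6-7 (7): add. Components now {1,2,3,4,5,6,7}
MST edge set: {3-5, 2-4, 4-5, 3-6, 1-6, 6-7}.
Of the listed edges, {2-4, 3-5} are in the MST → 2.

2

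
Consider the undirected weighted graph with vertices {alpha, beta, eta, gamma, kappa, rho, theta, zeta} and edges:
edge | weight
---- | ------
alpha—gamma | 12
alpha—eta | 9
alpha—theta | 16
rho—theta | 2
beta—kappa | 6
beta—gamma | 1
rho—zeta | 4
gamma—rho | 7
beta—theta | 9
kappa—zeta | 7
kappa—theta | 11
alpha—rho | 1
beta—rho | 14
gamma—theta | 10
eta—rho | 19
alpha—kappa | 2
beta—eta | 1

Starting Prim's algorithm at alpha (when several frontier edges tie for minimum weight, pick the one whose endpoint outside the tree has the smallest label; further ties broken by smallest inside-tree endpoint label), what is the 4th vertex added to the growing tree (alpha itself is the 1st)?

theta

Prim, starting at alpha.
Step 1: cheapest edge leaving the tree is alpha—rho (1); add rho.
Step 2: cheapest edge leaving the tree is alpha—kappa (2); add kappa.
Step 3: cheapest edge leaving the tree is rho—theta (2); add theta.
Step 4: cheapest edge leaving the tree is rho—zeta (4); add zeta.
Step 5: cheapest edge leaving the tree is beta—kappa (6); add beta.
Step 6: cheapest edge leaving the tree is beta—eta (1); add eta.
Step 7: cheapest edge leaving the tree is beta—gamma (1); add gamma.
Vertex order: alpha, rho, kappa, theta, zeta, beta, eta, gamma. The 4th vertex is theta.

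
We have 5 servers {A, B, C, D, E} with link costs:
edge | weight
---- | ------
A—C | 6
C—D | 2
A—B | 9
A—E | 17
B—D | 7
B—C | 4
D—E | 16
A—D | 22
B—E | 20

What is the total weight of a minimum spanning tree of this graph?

28

Prim, starting at C.
Step 1: cheapest edge leaving the tree is C—D (2); add D.
Step 2: cheapest edge leaving the tree is B—C (4); add B.
Step 3: cheapest edge leaving the tree is A—C (6); add A.
Step 4: cheapest edge leaving the tree is D—E (16); add E.
MST edges: C—D, B—C, A—C, D—E; total weight 2+4+6+16 = 28.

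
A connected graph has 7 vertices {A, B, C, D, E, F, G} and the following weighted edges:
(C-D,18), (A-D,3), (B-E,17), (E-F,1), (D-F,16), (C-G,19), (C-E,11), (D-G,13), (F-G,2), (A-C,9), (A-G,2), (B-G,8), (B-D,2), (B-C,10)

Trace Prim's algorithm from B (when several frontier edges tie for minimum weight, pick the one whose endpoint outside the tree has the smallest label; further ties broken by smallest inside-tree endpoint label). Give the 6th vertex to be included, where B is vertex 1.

E

Prim, starting at B.
Step 1: cheapest edge leaving the tree is B-D (2); add D.
Step 2: cheapest edge leaving the tree is A-D (3); add A.
Step 3: cheapest edge leaving the tree is A-G (2); add G.
Step 4: cheapest edge leaving the tree is F-G (2); add F.
Step 5: cheapest edge leaving the tree is E-F (1); add E.
Step 6: cheapest edge leaving the tree is A-C (9); add C.
Vertex order: B, D, A, G, F, E, C. The 6th vertex is E.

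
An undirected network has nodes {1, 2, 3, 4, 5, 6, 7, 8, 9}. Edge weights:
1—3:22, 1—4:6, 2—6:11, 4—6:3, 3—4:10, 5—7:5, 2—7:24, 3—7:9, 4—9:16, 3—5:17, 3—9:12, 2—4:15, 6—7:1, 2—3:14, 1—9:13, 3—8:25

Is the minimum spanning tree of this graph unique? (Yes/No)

Kruskal: consider edges lightest-first.
6—7 (1): add — endpoints in different components.
4—6 (3): add — endpoints in different components.
5—7 (5): add — endpoints in different components.
1—4 (6): add — endpoints in different components.
3—7 (9): add — endpoints in different components.
3—4 (10): skip — 3 and 4 already connected.
2—6 (11): add — endpoints in different components.
3—9 (12): add — endpoints in different components.
1—9 (13): skip — 1 and 9 already connected.
2—3 (14): skip — 2 and 3 already connected.
2—4 (15): skip — 2 and 4 already connected.
4—9 (16): skip — 4 and 9 already connected.
3—5 (17): skip — 3 and 5 already connected.
1—3 (22): skip — 1 and 3 already connected.
2—7 (24): skip — 2 and 7 already connected.
3—8 (25): add — endpoints in different components.
Every non-tree edge has weight strictly greater than the heaviest edge on the tree path between its endpoints, so the MST is unique.

Yes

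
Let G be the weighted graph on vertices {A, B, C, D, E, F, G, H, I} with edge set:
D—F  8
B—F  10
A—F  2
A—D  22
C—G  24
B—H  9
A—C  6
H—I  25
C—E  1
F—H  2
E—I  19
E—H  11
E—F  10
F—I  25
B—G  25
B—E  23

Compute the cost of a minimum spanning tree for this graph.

Prim's algorithm from H:
Step 1: cheapest edge leaving the tree is F—H (2); add F.
Step 2: cheapest edge leaving the tree is A—F (2); add A.
Step 3: cheapest edge leaving the tree is A—C (6); add C.
Step 4: cheapest edge leaving the tree is C—E (1); add E.
Step 5: cheapest edge leaving the tree is D—F (8); add D.
Step 6: cheapest edge leaving the tree is B—H (9); add B.
Step 7: cheapest edge leaving the tree is E—I (19); add I.
Step 8: cheapest edge leaving the tree is C—G (24); add G.
MST edges: F—H, A—F, A—C, C—E, D—F, B—H, E—I, C—G; total weight 2+2+6+1+8+9+19+24 = 71.

71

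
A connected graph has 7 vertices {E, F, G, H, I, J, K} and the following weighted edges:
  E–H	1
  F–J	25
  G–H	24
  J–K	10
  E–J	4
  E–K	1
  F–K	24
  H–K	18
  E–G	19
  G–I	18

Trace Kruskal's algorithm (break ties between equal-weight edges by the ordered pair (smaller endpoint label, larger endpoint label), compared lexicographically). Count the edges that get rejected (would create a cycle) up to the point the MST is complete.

Kruskal's algorithm — process edges by increasing weight (ties by edge label):
E–H (1): add. Components now {E,H} {F} {G} {I} {J} {K}
E–K (1): add. Components now {E,H,K} {F} {G} {I} {J}
E–J (4): add. Components now {E,H,J,K} {F} {G} {I}
J–K (10): skip — J and K already connected.
G–I (18): add. Components now {E,H,J,K} {F} {G,I}
H–K (18): skip — H and K already connected.
E–G (19): add. Components now {E,G,H,I,J,K} {F}
F–K (24): add. Components now {E,F,G,H,I,J,K}
Edges rejected before the tree was complete: 2.

2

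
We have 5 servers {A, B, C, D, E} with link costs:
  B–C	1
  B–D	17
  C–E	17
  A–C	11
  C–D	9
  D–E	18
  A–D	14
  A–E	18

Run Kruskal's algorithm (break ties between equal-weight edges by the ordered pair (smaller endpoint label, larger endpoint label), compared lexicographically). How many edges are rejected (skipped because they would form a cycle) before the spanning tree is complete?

2

Kruskal's algorithm — process edges by increasing weight (ties by edge label):
B–C (1): add. Components now {A} {B,C} {D} {E}
C–D (9): add. Components now {A} {B,C,D} {E}
A–C (11): add. Components now {A,B,C,D} {E}
A–D (14): skip — A and D already connected.
B–D (17): skip — B and D already connected.
C–E (17): add. Components now {A,B,C,D,E}
Edges rejected before the tree was complete: 2.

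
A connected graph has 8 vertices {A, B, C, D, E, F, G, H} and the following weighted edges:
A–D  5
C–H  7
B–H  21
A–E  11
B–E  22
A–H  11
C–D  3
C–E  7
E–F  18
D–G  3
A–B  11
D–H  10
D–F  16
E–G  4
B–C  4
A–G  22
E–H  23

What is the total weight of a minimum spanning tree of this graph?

42

Prim's algorithm from C:
Step 1: cheapest edge leaving the tree is C–D (3); add D.
Step 2: cheapest edge leaving the tree is D–G (3); add G.
Step 3: cheapest edge leaving the tree is B–C (4); add B.
Step 4: cheapest edge leaving the tree is E–G (4); add E.
Step 5: cheapest edge leaving the tree is A–D (5); add A.
Step 6: cheapest edge leaving the tree is C–H (7); add H.
Step 7: cheapest edge leaving the tree is D–F (16); add F.
MST edges: C–D, D–G, B–C, E–G, A–D, C–H, D–F; total weight 3+3+4+4+5+7+16 = 42.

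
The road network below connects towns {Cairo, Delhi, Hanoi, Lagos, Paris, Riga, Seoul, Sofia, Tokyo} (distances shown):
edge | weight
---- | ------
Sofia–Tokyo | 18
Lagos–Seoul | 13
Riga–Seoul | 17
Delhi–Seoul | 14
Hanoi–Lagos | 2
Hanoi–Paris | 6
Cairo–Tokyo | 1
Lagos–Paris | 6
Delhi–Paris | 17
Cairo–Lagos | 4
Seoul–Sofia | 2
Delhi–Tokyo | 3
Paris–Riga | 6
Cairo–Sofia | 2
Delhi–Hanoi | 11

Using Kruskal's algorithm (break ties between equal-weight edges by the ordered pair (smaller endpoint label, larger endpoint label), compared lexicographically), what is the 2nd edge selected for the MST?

Cairo-Sofia

Kruskal's algorithm — process edges by increasing weight (ties by edge label):
Cairo–Tokyo (1): add — endpoints in different components.
Cairo–Sofia (2): add — endpoints in different components.
Hanoi–Lagos (2): add — endpoints in different components.
Seoul–Sofia (2): add — endpoints in different components.
Delhi–Tokyo (3): add — endpoints in different components.
Cairo–Lagos (4): add — endpoints in different components.
Hanoi–Paris (6): add — endpoints in different components.
Lagos–Paris (6): skip — Lagos and Paris already connected.
Paris–Riga (6): add — endpoints in different components.
The 2nd edge added is Cairo–Sofia.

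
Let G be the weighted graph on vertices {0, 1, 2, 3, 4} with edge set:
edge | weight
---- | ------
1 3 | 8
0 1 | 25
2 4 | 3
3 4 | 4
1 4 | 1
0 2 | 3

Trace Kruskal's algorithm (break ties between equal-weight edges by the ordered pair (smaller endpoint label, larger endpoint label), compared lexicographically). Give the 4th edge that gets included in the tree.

3-4

Kruskal: consider edges lightest-first.
1 4 (1): add — endpoints in different components.
0 2 (3): add — endpoints in different components.
2 4 (3): add — endpoints in different components.
3 4 (4): add — endpoints in different components.
The 4th edge added is 3 4.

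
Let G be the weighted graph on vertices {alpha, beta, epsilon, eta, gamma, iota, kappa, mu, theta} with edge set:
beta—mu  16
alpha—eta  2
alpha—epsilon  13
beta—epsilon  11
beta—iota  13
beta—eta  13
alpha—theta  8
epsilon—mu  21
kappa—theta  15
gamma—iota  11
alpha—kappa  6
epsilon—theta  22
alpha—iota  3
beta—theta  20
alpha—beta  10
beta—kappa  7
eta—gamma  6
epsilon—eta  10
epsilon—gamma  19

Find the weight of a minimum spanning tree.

Kruskal's algorithm — process edges by increasing weight (ties by edge label):
alpha—eta (2): add — endpoints in different components.
alpha—iota (3): add — endpoints in different components.
alpha—kappa (6): add — endpoints in different components.
eta—gamma (6): add — endpoints in different components.
beta—kappa (7): add — endpoints in different components.
alpha—theta (8): add — endpoints in different components.
alpha—beta (10): skip — alpha and beta already connected.
epsilon—eta (10): add — endpoints in different components.
beta—epsilon (11): skip — beta and epsilon already connected.
gamma—iota (11): skip — iota and gamma already connected.
alpha—epsilon (13): skip — alpha and epsilon already connected.
beta—eta (13): skip — eta and beta already connected.
beta—iota (13): skip — iota and beta already connected.
kappa—theta (15): skip — kappa and theta already connected.
beta—mu (16): add — endpoints in different components.
MST edges: alpha—eta, alpha—iota, alpha—kappa, eta—gamma, beta—kappa, alpha—theta, epsilon—eta, beta—mu; total weight 2+3+6+6+7+8+10+16 = 58.

58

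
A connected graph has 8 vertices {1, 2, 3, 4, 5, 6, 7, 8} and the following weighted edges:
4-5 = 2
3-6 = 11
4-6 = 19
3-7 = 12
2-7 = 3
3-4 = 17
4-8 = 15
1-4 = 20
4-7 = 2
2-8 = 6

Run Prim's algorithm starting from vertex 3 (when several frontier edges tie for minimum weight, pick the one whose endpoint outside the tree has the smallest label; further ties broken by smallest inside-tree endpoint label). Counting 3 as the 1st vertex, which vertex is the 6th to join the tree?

2

Grow the tree from 3 using Prim:
Step 1: cheapest edge leaving the tree is 3-6 (11); add 6.
Step 2: cheapest edge leaving the tree is 3-7 (12); add 7.
Step 3: cheapest edge leaving the tree is 4-7 (2); add 4.
Step 4: cheapest edge leaving the tree is 4-5 (2); add 5.
Step 5: cheapest edge leaving the tree is 2-7 (3); add 2.
Step 6: cheapest edge leaving the tree is 2-8 (6); add 8.
Step 7: cheapest edge leaving the tree is 1-4 (20); add 1.
Vertex order: 3, 6, 7, 4, 5, 2, 8, 1. The 6th vertex is 2.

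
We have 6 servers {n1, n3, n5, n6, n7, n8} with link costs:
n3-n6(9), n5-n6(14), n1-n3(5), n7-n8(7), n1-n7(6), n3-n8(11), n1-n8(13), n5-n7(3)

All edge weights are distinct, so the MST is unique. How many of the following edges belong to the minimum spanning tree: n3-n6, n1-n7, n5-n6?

2

Sort edges by weight, then run Kruskal:
n5-n7 (3): add. Components now {n8} {n5,n7} {n1} {n6} {n3}
n1-n3 (5): add. Components now {n8} {n5,n7} {n1,n3} {n6}
n1-n7 (6): add. Components now {n8} {n1,n3,n5,n7} {n6}
n7-n8 (7): add. Components now {n1,n3,n5,n7,n8} {n6}
n3-n6 (9): add. Components now {n1,n3,n5,n6,n7,n8}
MST edge set: {n5-n7, n1-n3, n1-n7, n7-n8, n3-n6}.
Of the listed edges, {n3-n6, n1-n7} are in the MST → 2.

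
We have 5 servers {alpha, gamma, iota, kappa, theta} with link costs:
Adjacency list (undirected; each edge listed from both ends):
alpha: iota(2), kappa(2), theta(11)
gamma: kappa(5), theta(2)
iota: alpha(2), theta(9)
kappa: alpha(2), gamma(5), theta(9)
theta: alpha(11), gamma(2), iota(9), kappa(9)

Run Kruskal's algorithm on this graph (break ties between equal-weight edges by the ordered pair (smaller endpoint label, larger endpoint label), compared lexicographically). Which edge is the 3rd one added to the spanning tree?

Sort edges by weight, then run Kruskal:
alpha—iota (2): add — endpoints in different components.
alpha—kappa (2): add — endpoints in different components.
gamma—theta (2): add — endpoints in different components.
gamma—kappa (5): add — endpoints in different components.
The 3rd edge added is gamma—theta.

gamma-theta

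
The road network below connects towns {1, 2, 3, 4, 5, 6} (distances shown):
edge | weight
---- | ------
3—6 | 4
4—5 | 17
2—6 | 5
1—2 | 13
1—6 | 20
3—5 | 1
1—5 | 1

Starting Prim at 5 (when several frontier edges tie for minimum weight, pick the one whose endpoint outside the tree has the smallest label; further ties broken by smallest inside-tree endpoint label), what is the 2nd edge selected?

3-5

Prim's algorithm from 5:
Step 1: cheapest edge leaving the tree is 1—5 (1); add 1.
Step 2: cheapest edge leaving the tree is 3—5 (1); add 3.
Step 3: cheapest edge leaving the tree is 3—6 (4); add 6.
Step 4: cheapest edge leaving the tree is 2—6 (5); add 2.
Step 5: cheapest edge leaving the tree is 4—5 (17); add 4.
The 2nd edge added is 3—5.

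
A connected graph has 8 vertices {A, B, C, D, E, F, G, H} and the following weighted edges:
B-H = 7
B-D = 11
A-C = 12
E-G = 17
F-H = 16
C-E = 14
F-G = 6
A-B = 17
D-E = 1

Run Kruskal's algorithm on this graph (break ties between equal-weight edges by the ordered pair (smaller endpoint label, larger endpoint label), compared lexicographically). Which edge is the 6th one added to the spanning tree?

C-E

Sort edges by weight, then run Kruskal:
D-E (1): add — endpoints in different components.
F-G (6): add — endpoints in different components.
B-H (7): add — endpoints in different components.
B-D (11): add — endpoints in different components.
A-C (12): add — endpoints in different components.
C-E (14): add — endpoints in different components.
F-H (16): add — endpoints in different components.
The 6th edge added is C-E.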